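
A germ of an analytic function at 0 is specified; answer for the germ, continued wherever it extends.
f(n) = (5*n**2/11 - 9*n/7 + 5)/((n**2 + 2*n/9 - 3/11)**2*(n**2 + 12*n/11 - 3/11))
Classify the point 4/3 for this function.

The point is a regular point.

Denominator factors: n**2 + 12*n/11 - 3/11 = 293/99 at n = 4/3; n**2 + 2*n/9 - 3/11 = 535/297 at n = 4/3 — none vanishes.
So the germ continues analytically to 4/3.


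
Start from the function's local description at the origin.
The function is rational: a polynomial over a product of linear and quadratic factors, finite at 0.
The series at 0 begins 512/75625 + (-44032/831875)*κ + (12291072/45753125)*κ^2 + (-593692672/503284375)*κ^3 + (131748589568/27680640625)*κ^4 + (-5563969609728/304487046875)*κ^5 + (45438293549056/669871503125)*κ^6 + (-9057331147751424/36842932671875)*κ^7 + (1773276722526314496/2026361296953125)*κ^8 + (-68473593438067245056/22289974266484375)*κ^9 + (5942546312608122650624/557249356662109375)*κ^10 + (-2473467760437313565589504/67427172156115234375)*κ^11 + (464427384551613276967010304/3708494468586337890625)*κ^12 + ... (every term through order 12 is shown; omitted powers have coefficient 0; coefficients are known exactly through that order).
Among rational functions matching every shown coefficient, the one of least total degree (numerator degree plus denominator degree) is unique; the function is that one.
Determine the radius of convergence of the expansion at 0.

No rational of total degree below 11 reproduces all 13 coefficients; solving the [1/10] Pade equations on them gives f(κ) = (2*κ/5 - 1/5)/((κ**2 - 5/2)**3*(κ**2 - 4*κ - 11/8)**2), whose expansion matches every shown term.
Denominator factor (κ**2 - 4*κ - 11/8)^2: discriminant 43/2, real irrational roots 2 + (1/4)*sqrt(86) and 2 - (1/4)*sqrt(86); poles of order 2, moduli 2 + (1/4)*sqrt(86) and -2 + (1/4)*sqrt(86).
Denominator factor (κ**2 - 5/2)^3: discriminant 10, real irrational roots (1/2)*sqrt(10) and -(1/2)*sqrt(10); poles of order 3, moduli (1/2)*sqrt(10) and (1/2)*sqrt(10).
The radius of convergence is the smallest modulus among the singular points: -2 + (1/4)*sqrt(86).

The radius of convergence is -2 + (1/4)*sqrt(86).


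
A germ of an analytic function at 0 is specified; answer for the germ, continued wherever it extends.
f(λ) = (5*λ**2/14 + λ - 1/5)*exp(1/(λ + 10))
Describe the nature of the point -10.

The point is an essential singularity.

The exponent 1/(λ - (-10)) has a pole at -10, so exp(1/(λ - (-10))) takes every nonzero value near it: an essential singularity (not a pole of any order).


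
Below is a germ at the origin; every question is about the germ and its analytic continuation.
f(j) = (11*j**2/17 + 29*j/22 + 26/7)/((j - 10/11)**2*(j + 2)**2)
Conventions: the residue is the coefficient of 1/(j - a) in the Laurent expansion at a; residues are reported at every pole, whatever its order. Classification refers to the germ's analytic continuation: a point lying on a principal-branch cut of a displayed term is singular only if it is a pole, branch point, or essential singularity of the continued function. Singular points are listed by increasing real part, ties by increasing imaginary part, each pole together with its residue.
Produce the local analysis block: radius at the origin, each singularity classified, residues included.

Radius of convergence at 0: 10/11.
At -2: a pole of order 2; residue 288079/1949696.
At 10/11: a pole of order 2; residue -288079/1949696.

Denominator factor (j - 10/11)^2: pole of order 2 at 10/11, modulus 10/11.
Denominator factor (j + 2)^2: pole of order 2 at -2, modulus 2.
The radius of convergence is the smallest modulus among the singular points: 10/11.
At the order-2 pole -2 set g(j) = (j - (-2))^2*f(j) = (11*j**2/17 + 29*j/22 + 26/7)/(j - 10/11)**2.
Order-2 pole: residue = g'(a); g'(-2) = 288079/1949696, so the residue is 288079/1949696.
At the order-2 pole 10/11 set g(j) = (j - (10/11))^2*f(j) = (11*j**2/17 + 29*j/22 + 26/7)/(j + 2)**2.
Order-2 pole: residue = g'(a); g'(10/11) = -288079/1949696, so the residue is -288079/1949696.
List the singular points by increasing real part (a conjugate pair: the negative imaginary part first).


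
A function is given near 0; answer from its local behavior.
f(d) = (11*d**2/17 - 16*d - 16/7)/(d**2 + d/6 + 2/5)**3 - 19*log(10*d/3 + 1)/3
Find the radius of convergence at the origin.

Denominator factor (d**2 + d/6 + 2/5)^3: discriminant -283/180, complex-conjugate roots (-1/12) + ((1/60)*sqrt(1415))*i and (-1/12) - ((1/60)*sqrt(1415))*i; poles of order 3, moduli (1/5)*sqrt(10) and (1/5)*sqrt(10).
Branch term (-19/3)*log(1 - d/(-3/10)): its argument vanishes at d = -3/10, a logarithmic branch point, modulus 3/10.
The radius of convergence is the smallest modulus among the singular points: 3/10.

The radius of convergence is 3/10.


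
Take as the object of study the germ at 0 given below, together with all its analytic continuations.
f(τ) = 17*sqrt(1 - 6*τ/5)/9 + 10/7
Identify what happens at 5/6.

The point is an algebraic (square-root) branch point.

The term (17/9)*sqrt(1 - τ/(5/6)) has argument 1 - 5/6/(5/6) = 0 at 5/6: a square-root (algebraic, two-sheeted) branch point; the remaining terms are analytic or single-valued there.


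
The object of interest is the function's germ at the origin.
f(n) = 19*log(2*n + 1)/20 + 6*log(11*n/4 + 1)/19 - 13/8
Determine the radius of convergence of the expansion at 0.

The radius of convergence is 4/11.

Branch term (6/19)*log(1 - n/(-4/11)): its argument vanishes at n = -4/11, a logarithmic branch point, modulus 4/11.
Branch term (19/20)*log(1 - n/(-1/2)): its argument vanishes at n = -1/2, a logarithmic branch point, modulus 1/2.
The radius of convergence is the smallest modulus among the singular points: 4/11.


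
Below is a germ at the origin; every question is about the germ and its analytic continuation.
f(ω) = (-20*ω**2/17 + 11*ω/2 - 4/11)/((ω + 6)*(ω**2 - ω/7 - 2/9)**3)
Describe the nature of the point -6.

The denominator factor ω + 6 vanishes at -6 and appears to the power 1; the numerator there equals -14159/187, nonzero, and no other factor vanishes.
Hence a pole whose order is the multiplicity, 1.

The point is a pole of order 1.


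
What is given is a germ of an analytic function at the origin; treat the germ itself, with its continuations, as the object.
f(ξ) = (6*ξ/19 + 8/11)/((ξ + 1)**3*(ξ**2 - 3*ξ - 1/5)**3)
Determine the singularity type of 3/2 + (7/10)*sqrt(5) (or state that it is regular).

The point is a pole of order 3.

The denominator factor ξ**2 - 3*ξ - 1/5 vanishes at 3/2 + (7/10)*sqrt(5) and appears to the power 3; the numerator there equals 251/209 + (21/95)*sqrt(5), nonzero, and no other factor vanishes.
Hence a pole whose order is the multiplicity, 3.


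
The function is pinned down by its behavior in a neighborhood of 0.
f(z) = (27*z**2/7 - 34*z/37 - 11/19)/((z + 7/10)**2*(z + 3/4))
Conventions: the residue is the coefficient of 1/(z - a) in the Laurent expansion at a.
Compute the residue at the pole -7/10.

The residue is -638392/703.

At the order-2 pole -7/10 set g(z) = (z - (-7/10))^2*f(z) = (27*z**2/7 - 34*z/37 - 11/19)/(z + 3/4).
Order-2 pole: residue = g'(a); g'(-7/10) = -638392/703, so the residue is -638392/703.


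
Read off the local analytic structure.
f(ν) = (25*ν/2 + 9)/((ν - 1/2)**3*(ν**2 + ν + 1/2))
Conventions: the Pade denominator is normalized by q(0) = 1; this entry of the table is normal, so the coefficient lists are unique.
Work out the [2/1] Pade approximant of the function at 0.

Taylor coefficients needed (expand at 0): a_0 = -144, a_1 = -776, a_2 = -2816, a_3 = -9136.
Write the denominator as Q(ν) = 1 + q1*ν. Requiring Q*f - P = O(ν^4) with deg P <= 2 kills the coefficients of ν^3..ν^3 in Q*f:
  ν^3: a_3 + q1*a_2 = 0, i.e. -9136 + (-2816)*q1 = 0.
Solving this linear system: q1 = -571/176.
The numerator is Q*f truncated at degree 2: P0 = a_0 = -144; P1 = a_1 + q1*a_0 = -3397/11; P2 = a_2 + q1*a_1 = -6565/22.

The Pade approximant has numerator coefficients [-144, -3397/11, -6565/22]; denominator coefficients [1, -571/176].


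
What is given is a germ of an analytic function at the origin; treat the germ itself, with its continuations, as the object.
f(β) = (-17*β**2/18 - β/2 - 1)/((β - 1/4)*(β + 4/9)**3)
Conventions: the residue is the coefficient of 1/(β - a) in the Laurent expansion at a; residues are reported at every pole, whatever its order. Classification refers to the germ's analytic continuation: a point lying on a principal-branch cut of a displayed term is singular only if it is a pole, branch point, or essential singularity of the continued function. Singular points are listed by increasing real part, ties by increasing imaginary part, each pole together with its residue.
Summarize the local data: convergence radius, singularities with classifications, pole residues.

Radius of convergence at 0: 1/4.
At -4/9: a pole of order 3; residue 55242/15625.
At 1/4: a pole of order 1; residue -55242/15625.

Denominator factor (β - 1/4): pole of order 1 at 1/4, modulus 1/4.
Denominator factor (β + 4/9)^3: pole of order 3 at -4/9, modulus 4/9.
The radius of convergence is the smallest modulus among the singular points: 1/4.
At the order-3 pole -4/9 set g(β) = (β - (-4/9))^3*f(β) = (-17*β**2/18 - β/2 - 1)/(β - 1/4).
Order-3 pole: residue = g''(a)/2; g''(-4/9) = 110484/15625, so the residue is 55242/15625.
At the order-1 pole 1/4 set g(β) = (β - (1/4))*f(β) = (-17*β**2/18 - β/2 - 1)/(β + 4/9)**3.
Simple pole: residue = g(a) at a = 1/4, which is -55242/15625.
List the singular points by increasing real part (a conjugate pair: the negative imaginary part first).


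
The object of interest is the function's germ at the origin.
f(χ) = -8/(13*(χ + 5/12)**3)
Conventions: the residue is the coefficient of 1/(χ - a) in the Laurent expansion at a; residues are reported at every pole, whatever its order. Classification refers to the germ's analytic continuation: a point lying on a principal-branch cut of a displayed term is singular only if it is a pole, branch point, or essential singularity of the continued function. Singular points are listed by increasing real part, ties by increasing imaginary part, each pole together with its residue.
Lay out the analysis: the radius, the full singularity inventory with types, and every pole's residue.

Radius of convergence at 0: 5/12.
At -5/12: a pole of order 3; residue 0.

Denominator factor (χ + 5/12)^3: pole of order 3 at -5/12, modulus 5/12.
The radius of convergence is the smallest modulus among the singular points: 5/12.
At the order-3 pole -5/12 set g(χ) = (χ - (-5/12))^3*f(χ) = -8/13.
Order-3 pole: residue = g''(a)/2; g''(-5/12) = 0, so the residue is 0.


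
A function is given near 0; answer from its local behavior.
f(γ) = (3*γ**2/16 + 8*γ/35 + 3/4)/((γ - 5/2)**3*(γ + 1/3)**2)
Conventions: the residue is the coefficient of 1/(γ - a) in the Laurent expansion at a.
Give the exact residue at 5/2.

The residue is 107838/2923235.

At the order-3 pole 5/2 set g(γ) = (γ - (5/2))^3*f(γ) = (3*γ**2/16 + 8*γ/35 + 3/4)/(γ + 1/3)**2.
Order-3 pole: residue = g''(a)/2; g''(5/2) = 215676/2923235, so the residue is 107838/2923235.


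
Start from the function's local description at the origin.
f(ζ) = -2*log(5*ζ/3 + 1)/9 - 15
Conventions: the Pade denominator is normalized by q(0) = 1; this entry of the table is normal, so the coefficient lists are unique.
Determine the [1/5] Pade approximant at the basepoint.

Taylor coefficients needed (expand at 0): a_0 = -15, a_1 = -10/27, a_2 = 25/81, a_3 = -250/729, a_4 = 625/1458, a_5 = -1250/2187, a_6 = 15625/19683.
Write the denominator as Q(ζ) = 1 + q1*ζ + q2*ζ^2 + q3*ζ^3 + q4*ζ^4 + q5*ζ^5. Requiring Q*f - P = O(ζ^7) with deg P <= 1 kills the coefficients of ζ^2..ζ^6 in Q*f:
  ζ^2: a_2 + q1*a_1 + q2*a_0 = 0, i.e. 25/81 + (-10/27)*q1 + (-15)*q2 = 0.
  ζ^3: a_3 + q1*a_2 + q2*a_1 + q3*a_0 = 0, i.e. -250/729 + (25/81)*q1 + (-10/27)*q2 + (-15)*q3 = 0.
  ζ^4: a_4 + q1*a_3 + q2*a_2 + q3*a_1 + q4*a_0 = 0, i.e. 625/1458 + (-250/729)*q1 + (25/81)*q2 + (-10/27)*q3 + (-15)*q4 = 0.
  ζ^5: a_5 + q1*a_4 + q2*a_3 + q3*a_2 + q4*a_1 + q5*a_0 = 0, i.e. -1250/2187 + (625/1458)*q1 + (-250/729)*q2 + (25/81)*q3 + (-10/27)*q4 + (-15)*q5 = 0.
  ζ^6: a_6 + q1*a_5 + q2*a_4 + q3*a_3 + q4*a_2 + q5*a_1 = 0, i.e. 15625/19683 + (-1250/2187)*q1 + (625/1458)*q2 + (-250/729)*q3 + (25/81)*q4 + (-10/27)*q5 = 0.
Solving this linear system: q1 = 581966405/423963006, q2 = -25407100/1907833527, q3 = 65373125/11447001162, q4 = -331716625/103023010458, q5 = 111675625/68682006972.
The numerator is Q*f truncated at degree 1: P0 = a_0 = -15; P1 = a_1 + q1*a_0 = -79978674695/3815667054.

The Pade approximant has numerator coefficients [-15, -79978674695/3815667054]; denominator coefficients [1, 581966405/423963006, -25407100/1907833527, 65373125/11447001162, -331716625/103023010458, 111675625/68682006972].


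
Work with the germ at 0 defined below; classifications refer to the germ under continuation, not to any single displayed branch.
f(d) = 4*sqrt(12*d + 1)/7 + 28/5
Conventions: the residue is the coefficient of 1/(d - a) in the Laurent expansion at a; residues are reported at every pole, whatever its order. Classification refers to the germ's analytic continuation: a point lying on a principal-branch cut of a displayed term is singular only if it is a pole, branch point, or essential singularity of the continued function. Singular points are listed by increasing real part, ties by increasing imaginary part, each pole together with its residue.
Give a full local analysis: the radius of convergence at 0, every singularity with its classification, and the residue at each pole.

Branch term (4/7)*sqrt(1 - d/(-1/12)): its argument vanishes at d = -1/12, a square-root branch point, modulus 1/12.
The radius of convergence is the smallest modulus among the singular points: 1/12.

Radius of convergence at 0: 1/12.
At -1/12: an algebraic (square-root) branch point.


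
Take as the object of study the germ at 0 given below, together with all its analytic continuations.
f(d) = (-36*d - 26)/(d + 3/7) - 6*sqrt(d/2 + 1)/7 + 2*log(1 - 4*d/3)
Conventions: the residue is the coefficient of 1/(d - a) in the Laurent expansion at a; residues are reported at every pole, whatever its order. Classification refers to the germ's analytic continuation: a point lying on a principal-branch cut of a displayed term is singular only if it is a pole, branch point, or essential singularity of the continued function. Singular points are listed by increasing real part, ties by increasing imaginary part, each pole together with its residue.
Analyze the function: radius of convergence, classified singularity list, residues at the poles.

Radius of convergence at 0: 3/7.
At -2: an algebraic (square-root) branch point.
At -3/7: a pole of order 1; residue -74/7.
At 3/4: a logarithmic branch point.

Denominator factor (d + 3/7): pole of order 1 at -3/7, modulus 3/7.
Branch term (-6/7)*sqrt(1 - d/(-2)): its argument vanishes at d = -2, a square-root branch point, modulus 2.
Branch term (2)*log(1 - d/(3/4)): its argument vanishes at d = 3/4, a logarithmic branch point, modulus 3/4.
The radius of convergence is the smallest modulus among the singular points: 3/7.
The branch terms are analytic at -3/7 and contribute nothing to the residue; only the rational part matters.
At the order-1 pole -3/7 set g(d) = (d - (-3/7))*(rational part) = -36*d - 26.
Simple pole: residue = g(a) at a = -3/7, which is -74/7.
List the singular points by increasing real part (a conjugate pair: the negative imaginary part first).


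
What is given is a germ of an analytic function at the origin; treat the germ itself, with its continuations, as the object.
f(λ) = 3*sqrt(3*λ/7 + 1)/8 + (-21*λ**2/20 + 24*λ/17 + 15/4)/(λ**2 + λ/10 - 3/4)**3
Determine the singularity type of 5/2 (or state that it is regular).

Denominator factors: λ**2 + λ/10 - 3/4 = 23/4 at λ = 5/2 — none vanishes.
Branch term sqrt(1 - λ/(-7/3)): argument at 5/2 is 29/14, nonzero, so 5/2 is not its branch point (a point on a principal cut is still regular for the continued germ).
So the germ continues analytically to 5/2.

The point is a regular point.


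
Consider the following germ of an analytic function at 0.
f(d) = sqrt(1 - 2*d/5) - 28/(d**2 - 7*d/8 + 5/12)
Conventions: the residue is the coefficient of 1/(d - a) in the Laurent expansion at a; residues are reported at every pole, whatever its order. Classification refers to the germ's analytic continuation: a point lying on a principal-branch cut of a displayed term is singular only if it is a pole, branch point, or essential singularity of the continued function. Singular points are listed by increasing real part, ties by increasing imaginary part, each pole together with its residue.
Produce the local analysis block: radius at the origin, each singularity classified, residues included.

Radius of convergence at 0: (1/6)*sqrt(15).
At (7/16) - ((1/48)*sqrt(519))*i: a pole of order 1; residue -((224/173)*sqrt(519))*i.
At (7/16) + ((1/48)*sqrt(519))*i: a pole of order 1; residue ((224/173)*sqrt(519))*i.
At 5/2: an algebraic (square-root) branch point.

Denominator factor (d**2 - 7*d/8 + 5/12): discriminant -173/192, complex-conjugate roots (7/16) + ((1/48)*sqrt(519))*i and (7/16) - ((1/48)*sqrt(519))*i; poles of order 1, moduli (1/6)*sqrt(15) and (1/6)*sqrt(15).
Branch term (1)*sqrt(1 - d/(5/2)): its argument vanishes at d = 5/2, a square-root branch point, modulus 5/2.
The radius of convergence is the smallest modulus among the singular points: (1/6)*sqrt(15).
The branch term is analytic at (7/16) - ((1/48)*sqrt(519))*i and contributes nothing to the residue; only the rational part matters.
The factor d**2 - 7*d/8 + 5/12 splits as (d - a)(d - a') with a = (7/16) - ((1/48)*sqrt(519))*i, a' = (7/16) + ((1/48)*sqrt(519))*i. At the order-1 pole a set g(d) = (d - a)*(rational part) = [-28] / (d - a').
Simple pole: residue = g(a) at a = (7/16) - ((1/48)*sqrt(519))*i, which is -((224/173)*sqrt(519))*i.
The branch term is analytic at (7/16) + ((1/48)*sqrt(519))*i and contributes nothing to the residue; only the rational part matters.
The factor d**2 - 7*d/8 + 5/12 splits as (d - a)(d - a') with a = (7/16) + ((1/48)*sqrt(519))*i, a' = (7/16) - ((1/48)*sqrt(519))*i. At the order-1 pole a set g(d) = (d - a)*(rational part) = [-28] / (d - a').
Simple pole: residue = g(a) at a = (7/16) + ((1/48)*sqrt(519))*i, which is ((224/173)*sqrt(519))*i.
List the singular points by increasing real part (a conjugate pair: the negative imaginary part first).


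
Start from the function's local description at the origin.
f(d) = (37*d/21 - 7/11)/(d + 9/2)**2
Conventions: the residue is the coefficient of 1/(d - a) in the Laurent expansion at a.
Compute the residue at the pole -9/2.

At the order-2 pole -9/2 set g(d) = (d - (-9/2))^2*f(d) = 37*d/21 - 7/11.
Order-2 pole: residue = g'(a); g'(-9/2) = 37/21, so the residue is 37/21.

The residue is 37/21.


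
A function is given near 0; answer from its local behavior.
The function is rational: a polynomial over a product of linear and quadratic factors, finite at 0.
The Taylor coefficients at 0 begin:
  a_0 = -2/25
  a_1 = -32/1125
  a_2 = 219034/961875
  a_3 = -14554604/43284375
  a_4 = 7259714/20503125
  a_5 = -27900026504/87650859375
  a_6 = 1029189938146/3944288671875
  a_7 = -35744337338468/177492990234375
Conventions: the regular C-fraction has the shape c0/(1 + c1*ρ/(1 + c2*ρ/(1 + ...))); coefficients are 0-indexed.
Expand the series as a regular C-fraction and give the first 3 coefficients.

The regular C-fraction coefficients are [-2/25, -16/45, 12709/1520].

Taylor coefficients (read off): a_0 = -2/25, a_1 = -32/1125, a_2 = 219034/961875.
c0 = a_0 = -2/25. Peel one level at a time: if S = 1 + c*ρ/S' with S'(0) = 1, then c is the ρ-coefficient of S and S' = c*ρ/(S - 1).
S_1 = c0/f = 1 + (-16/45)*ρ + (12709/4275)*ρ^2 + ...; c1 = -16/45.
S_2 = c1*ρ/(S_1 - 1) = 1 + (12709/1520)*ρ + ...; c2 = 12709/1520.


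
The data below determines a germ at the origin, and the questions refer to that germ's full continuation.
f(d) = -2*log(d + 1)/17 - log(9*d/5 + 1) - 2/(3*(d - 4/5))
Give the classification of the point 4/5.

The point is a pole of order 1.

The denominator factor d - 4/5 vanishes at 4/5 and appears to the power 1; the numerator there equals -2/3, nonzero, and no other factor vanishes.
The branch terms are analytic at this point.
Hence a pole whose order is the multiplicity, 1.


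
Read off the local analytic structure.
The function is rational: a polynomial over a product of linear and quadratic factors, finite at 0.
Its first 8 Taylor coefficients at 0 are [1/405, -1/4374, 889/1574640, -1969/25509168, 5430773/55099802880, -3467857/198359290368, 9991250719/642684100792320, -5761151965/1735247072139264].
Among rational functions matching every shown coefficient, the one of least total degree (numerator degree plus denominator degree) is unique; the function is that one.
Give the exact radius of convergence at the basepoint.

No rational of total degree below 4 reproduces all 8 coefficients; solving the [0/4] Pade equations on them gives f(ν) = 1/(5*(ν**2 - 5*ν/12 - 9)**2), whose expansion matches every shown term.
Denominator factor (ν**2 - 5*ν/12 - 9)^2: discriminant 5209/144, real irrational roots 5/24 + (1/24)*sqrt(5209) and 5/24 - (1/24)*sqrt(5209); poles of order 2, moduli 5/24 + (1/24)*sqrt(5209) and -5/24 + (1/24)*sqrt(5209).
The radius of convergence is the smallest modulus among the singular points: -5/24 + (1/24)*sqrt(5209).

The radius of convergence is -5/24 + (1/24)*sqrt(5209).


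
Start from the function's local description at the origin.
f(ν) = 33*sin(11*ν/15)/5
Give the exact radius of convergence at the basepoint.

The radius of convergence is infinite.

The factor -sin(11*ν/15) is entire and contributes no finite singular point.
The polynomial part has no poles.
No finite singular points: the Taylor series at 0 converges everywhere.


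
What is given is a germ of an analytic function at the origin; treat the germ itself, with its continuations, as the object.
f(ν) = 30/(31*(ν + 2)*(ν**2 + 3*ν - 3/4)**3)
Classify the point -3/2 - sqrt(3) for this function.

The point is a pole of order 3.

The denominator factor ν**2 + 3*ν - 3/4 vanishes at -3/2 - sqrt(3) and appears to the power 3; the numerator there equals 30/31, nonzero, and no other factor vanishes.
Hence a pole whose order is the multiplicity, 3.


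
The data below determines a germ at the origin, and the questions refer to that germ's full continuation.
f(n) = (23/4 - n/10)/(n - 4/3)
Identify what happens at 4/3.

The point is a pole of order 1.

The denominator factor n - 4/3 vanishes at 4/3 and appears to the power 1; the numerator there equals 337/60, nonzero, and no other factor vanishes.
Hence a pole whose order is the multiplicity, 1.


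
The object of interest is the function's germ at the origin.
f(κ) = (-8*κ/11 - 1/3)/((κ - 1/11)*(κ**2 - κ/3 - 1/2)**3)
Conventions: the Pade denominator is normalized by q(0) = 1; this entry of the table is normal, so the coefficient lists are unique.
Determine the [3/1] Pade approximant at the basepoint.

Taylor coefficients needed (expand at 0): a_0 = -88/3, a_1 = -328, a_2 = -33608/9, a_3 = -3327064/81, a_4 = -36626824/81.
Write the denominator as Q(κ) = 1 + q1*κ. Requiring Q*f - P = O(κ^5) with deg P <= 3 kills the coefficients of κ^4..κ^4 in Q*f:
  κ^4: a_4 + q1*a_3 = 0, i.e. -36626824/81 + (-3327064/81)*q1 = 0.
Solving this linear system: q1 = -352181/31991.
The numerator is Q*f truncated at degree 3: P0 = a_0 = -88/3; P1 = a_1 + q1*a_0 = -487216/95973; P2 = a_2 + q1*a_1 = -35515216/287919; P3 = a_3 + q1*a_2 = 88787008/2591271.

The Pade approximant has numerator coefficients [-88/3, -487216/95973, -35515216/287919, 88787008/2591271]; denominator coefficients [1, -352181/31991].


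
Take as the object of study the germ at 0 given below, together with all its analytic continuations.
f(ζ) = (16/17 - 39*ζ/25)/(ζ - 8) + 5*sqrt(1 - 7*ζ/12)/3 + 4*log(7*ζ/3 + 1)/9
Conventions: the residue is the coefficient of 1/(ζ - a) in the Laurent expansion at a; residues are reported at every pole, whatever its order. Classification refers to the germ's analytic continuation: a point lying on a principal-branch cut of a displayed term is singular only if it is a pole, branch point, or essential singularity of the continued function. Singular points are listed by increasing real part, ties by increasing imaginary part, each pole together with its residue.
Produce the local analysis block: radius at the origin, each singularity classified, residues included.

Radius of convergence at 0: 3/7.
At -3/7: a logarithmic branch point.
At 12/7: an algebraic (square-root) branch point.
At 8: a pole of order 1; residue -4904/425.

Denominator factor (ζ - 8): pole of order 1 at 8, modulus 8.
Branch term (5/3)*sqrt(1 - ζ/(12/7)): its argument vanishes at ζ = 12/7, a square-root branch point, modulus 12/7.
Branch term (4/9)*log(1 - ζ/(-3/7)): its argument vanishes at ζ = -3/7, a logarithmic branch point, modulus 3/7.
The radius of convergence is the smallest modulus among the singular points: 3/7.
The branch terms are analytic at 8 and contribute nothing to the residue; only the rational part matters.
At the order-1 pole 8 set g(ζ) = (ζ - (8))*(rational part) = 16/17 - 39*ζ/25.
Simple pole: residue = g(a) at a = 8, which is -4904/425.
List the singular points by increasing real part (a conjugate pair: the negative imaginary part first).


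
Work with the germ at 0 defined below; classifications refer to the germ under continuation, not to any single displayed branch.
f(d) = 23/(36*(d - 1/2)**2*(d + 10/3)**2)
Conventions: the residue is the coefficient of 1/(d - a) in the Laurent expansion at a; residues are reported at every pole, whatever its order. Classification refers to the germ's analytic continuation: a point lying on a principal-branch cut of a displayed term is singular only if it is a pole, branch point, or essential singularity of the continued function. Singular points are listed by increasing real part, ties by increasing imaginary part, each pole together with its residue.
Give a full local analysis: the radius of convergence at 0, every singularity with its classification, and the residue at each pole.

Radius of convergence at 0: 1/2.
At -10/3: a pole of order 2; residue 12/529.
At 1/2: a pole of order 2; residue -12/529.

Denominator factor (d + 10/3)^2: pole of order 2 at -10/3, modulus 10/3.
Denominator factor (d - 1/2)^2: pole of order 2 at 1/2, modulus 1/2.
The radius of convergence is the smallest modulus among the singular points: 1/2.
At the order-2 pole -10/3 set g(d) = (d - (-10/3))^2*f(d) = 23/(36*(d - 1/2)**2).
Order-2 pole: residue = g'(a); g'(-10/3) = 12/529, so the residue is 12/529.
At the order-2 pole 1/2 set g(d) = (d - (1/2))^2*f(d) = 23/(36*(d + 10/3)**2).
Order-2 pole: residue = g'(a); g'(1/2) = -12/529, so the residue is -12/529.
List the singular points by increasing real part (a conjugate pair: the negative imaginary part first).


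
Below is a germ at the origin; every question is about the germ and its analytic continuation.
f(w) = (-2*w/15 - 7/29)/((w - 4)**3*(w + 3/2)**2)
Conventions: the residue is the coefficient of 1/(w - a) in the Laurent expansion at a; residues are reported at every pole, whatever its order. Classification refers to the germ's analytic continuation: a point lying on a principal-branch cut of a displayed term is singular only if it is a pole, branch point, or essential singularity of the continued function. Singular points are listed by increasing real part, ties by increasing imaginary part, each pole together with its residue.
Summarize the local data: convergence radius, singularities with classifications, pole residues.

Denominator factor (w + 3/2)^2: pole of order 2 at -3/2, modulus 3/2.
Denominator factor (w - 4)^3: pole of order 3 at 4, modulus 4.
The radius of convergence is the smallest modulus among the singular points: 3/2.
At the order-2 pole -3/2 set g(w) = (w - (-3/2))^2*f(w) = (-2*w/15 - 7/29)/(w - 4)**3.
Order-2 pole: residue = g'(a); g'(-3/2) = 5968/6368835, so the residue is 5968/6368835.
At the order-3 pole 4 set g(w) = (w - (4))^3*f(w) = (-2*w/15 - 7/29)/(w + 3/2)**2.
Order-3 pole: residue = g''(a)/2; g''(4) = -11936/6368835, so the residue is -5968/6368835.
List the singular points by increasing real part (a conjugate pair: the negative imaginary part first).

Radius of convergence at 0: 3/2.
At -3/2: a pole of order 2; residue 5968/6368835.
At 4: a pole of order 3; residue -5968/6368835.


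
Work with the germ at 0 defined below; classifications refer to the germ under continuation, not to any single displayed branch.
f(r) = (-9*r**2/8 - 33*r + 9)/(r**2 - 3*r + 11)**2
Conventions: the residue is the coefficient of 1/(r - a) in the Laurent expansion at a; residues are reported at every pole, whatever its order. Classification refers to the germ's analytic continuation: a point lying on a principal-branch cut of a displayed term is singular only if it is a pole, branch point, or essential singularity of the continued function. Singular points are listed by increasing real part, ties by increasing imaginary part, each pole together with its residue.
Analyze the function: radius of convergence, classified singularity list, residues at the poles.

Denominator factor (r**2 - 3*r + 11)^2: discriminant -35, complex-conjugate roots (3/2) + ((1/2)*sqrt(35))*i and (3/2) - ((1/2)*sqrt(35))*i; poles of order 2, moduli sqrt(11) and sqrt(11).
The radius of convergence is the smallest modulus among the singular points: sqrt(11).
The factor r**2 - 3*r + 11 splits as (r - a)(r - a') with a = (3/2) - ((1/2)*sqrt(35))*i, a' = (3/2) + ((1/2)*sqrt(35))*i. At the order-2 pole a set g(r) = (r - a)^2*f(r) = [-9*r**2/8 - 33*r + 9] / (r - a')^2.
Order-2 pole: residue = g'(a); g'((3/2) - ((1/2)*sqrt(35))*i) = -((423/4900)*sqrt(35))*i, so the residue is -((423/4900)*sqrt(35))*i.
The factor r**2 - 3*r + 11 splits as (r - a)(r - a') with a = (3/2) + ((1/2)*sqrt(35))*i, a' = (3/2) - ((1/2)*sqrt(35))*i. At the order-2 pole a set g(r) = (r - a)^2*f(r) = [-9*r**2/8 - 33*r + 9] / (r - a')^2.
Order-2 pole: residue = g'(a); g'((3/2) + ((1/2)*sqrt(35))*i) = ((423/4900)*sqrt(35))*i, so the residue is ((423/4900)*sqrt(35))*i.
List the singular points by increasing real part (a conjugate pair: the negative imaginary part first).

Radius of convergence at 0: sqrt(11).
At (3/2) - ((1/2)*sqrt(35))*i: a pole of order 2; residue -((423/4900)*sqrt(35))*i.
At (3/2) + ((1/2)*sqrt(35))*i: a pole of order 2; residue ((423/4900)*sqrt(35))*i.


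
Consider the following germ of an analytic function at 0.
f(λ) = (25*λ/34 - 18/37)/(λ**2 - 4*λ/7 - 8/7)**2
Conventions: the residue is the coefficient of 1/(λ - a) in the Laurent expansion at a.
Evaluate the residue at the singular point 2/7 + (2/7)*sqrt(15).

The factor λ**2 - 4*λ/7 - 8/7 splits as (λ - a)(λ - a') with a = 2/7 + (2/7)*sqrt(15), a' = 2/7 - (2/7)*sqrt(15). At the order-2 pole a set g(λ) = (λ - a)^2*f(λ) = [25*λ/34 - 18/37] / (λ - a')^2.
Order-2 pole: residue = g'(a); g'(2/7 + (2/7)*sqrt(15)) = (59633/4528800)*sqrt(15), so the residue is (59633/4528800)*sqrt(15).

The residue is (59633/4528800)*sqrt(15).


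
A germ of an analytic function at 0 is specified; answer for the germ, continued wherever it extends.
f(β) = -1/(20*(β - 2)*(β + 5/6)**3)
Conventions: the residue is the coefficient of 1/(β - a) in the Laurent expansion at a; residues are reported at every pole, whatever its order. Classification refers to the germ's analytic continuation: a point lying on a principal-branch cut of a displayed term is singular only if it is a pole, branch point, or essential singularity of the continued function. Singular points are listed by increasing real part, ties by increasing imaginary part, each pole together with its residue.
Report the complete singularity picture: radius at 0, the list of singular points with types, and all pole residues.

Denominator factor (β + 5/6)^3: pole of order 3 at -5/6, modulus 5/6.
Denominator factor (β - 2): pole of order 1 at 2, modulus 2.
The radius of convergence is the smallest modulus among the singular points: 5/6.
At the order-3 pole -5/6 set g(β) = (β - (-5/6))^3*f(β) = -1/(20*(β - 2)).
Order-3 pole: residue = g''(a)/2; g''(-5/6) = 108/24565, so the residue is 54/24565.
At the order-1 pole 2 set g(β) = (β - (2))*f(β) = -1/(20*(β + 5/6)**3).
Simple pole: residue = g(a) at a = 2, which is -54/24565.
List the singular points by increasing real part (a conjugate pair: the negative imaginary part first).

Radius of convergence at 0: 5/6.
At -5/6: a pole of order 3; residue 54/24565.
At 2: a pole of order 1; residue -54/24565.


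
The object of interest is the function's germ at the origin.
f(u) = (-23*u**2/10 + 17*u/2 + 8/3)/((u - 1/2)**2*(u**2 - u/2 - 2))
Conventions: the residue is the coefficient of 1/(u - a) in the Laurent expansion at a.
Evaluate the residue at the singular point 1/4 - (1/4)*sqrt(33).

The factor u**2 - u/2 - 2 splits as (u - a)(u - a') with a = 1/4 - (1/4)*sqrt(33), a' = 1/4 + (1/4)*sqrt(33). At the order-1 pole a set g(u) = (u - a)*f(u) = [(-23*u**2/10 + 17*u/2 + 8/3)/(u - 1/2)**2] / (u - a').
Simple pole: residue = g(a) at a = 1/4 - (1/4)*sqrt(33), which is 3737/1920 - (7081/63360)*sqrt(33).

The residue is 3737/1920 - (7081/63360)*sqrt(33).


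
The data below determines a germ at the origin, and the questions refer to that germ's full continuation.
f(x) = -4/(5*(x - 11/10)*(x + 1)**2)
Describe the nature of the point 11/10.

The denominator factor x - 11/10 vanishes at 11/10 and appears to the power 1; the numerator there equals -4/5, nonzero, and no other factor vanishes.
Hence a pole whose order is the multiplicity, 1.

The point is a pole of order 1.


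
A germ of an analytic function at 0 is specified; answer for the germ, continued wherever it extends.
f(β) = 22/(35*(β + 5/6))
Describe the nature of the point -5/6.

The denominator factor β + 5/6 vanishes at -5/6 and appears to the power 1; the numerator there equals 22/35, nonzero, and no other factor vanishes.
Hence a pole whose order is the multiplicity, 1.

The point is a pole of order 1.


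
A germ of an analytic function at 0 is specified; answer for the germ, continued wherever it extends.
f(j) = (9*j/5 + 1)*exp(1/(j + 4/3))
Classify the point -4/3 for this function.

The exponent 1/(j - (-4/3)) has a pole at -4/3, so exp(1/(j - (-4/3))) takes every nonzero value near it: an essential singularity (not a pole of any order).

The point is an essential singularity.


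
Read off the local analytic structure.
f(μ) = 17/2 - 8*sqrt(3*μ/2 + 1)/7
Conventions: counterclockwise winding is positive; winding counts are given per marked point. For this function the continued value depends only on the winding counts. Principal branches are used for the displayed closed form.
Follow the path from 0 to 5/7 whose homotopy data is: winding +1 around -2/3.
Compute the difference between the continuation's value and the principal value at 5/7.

Continued minus principal equals (8/49)*sqrt(406).

The rational part is single-valued and drops out of the difference; each branch term changes only by its own monodromy.
(-8/7)*sqrt(1 - μ/(-2/3)): winding +1 is odd, the square root flips sign, contributing -2*(-8/7)*sqrt(1 - (5/7)/(-2/3)) = -2*(-8/7)*sqrt(29/14) = (8/49)*sqrt(406).
Summing the contributions at μ = 5/7 gives (8/49)*sqrt(406).


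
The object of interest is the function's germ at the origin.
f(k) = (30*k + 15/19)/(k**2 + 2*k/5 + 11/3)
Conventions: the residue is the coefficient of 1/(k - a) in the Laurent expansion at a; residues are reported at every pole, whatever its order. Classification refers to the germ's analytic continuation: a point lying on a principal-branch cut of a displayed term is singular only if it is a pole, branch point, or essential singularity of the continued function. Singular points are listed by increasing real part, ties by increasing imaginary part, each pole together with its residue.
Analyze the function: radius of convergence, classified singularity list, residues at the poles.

Denominator factor (k**2 + 2*k/5 + 11/3): discriminant -1088/75, complex-conjugate roots (-1/5) + ((4/15)*sqrt(51))*i and (-1/5) - ((4/15)*sqrt(51))*i; poles of order 1, moduli (1/3)*sqrt(33) and (1/3)*sqrt(33).
The radius of convergence is the smallest modulus among the singular points: (1/3)*sqrt(33).
The factor k**2 + 2*k/5 + 11/3 splits as (k - a)(k - a') with a = (-1/5) - ((4/15)*sqrt(51))*i, a' = (-1/5) + ((4/15)*sqrt(51))*i. At the order-1 pole a set g(k) = (k - a)*f(k) = [30*k + 15/19] / (k - a').
Simple pole: residue = g(a) at a = (-1/5) - ((4/15)*sqrt(51))*i, which is (15) - ((495/2584)*sqrt(51))*i.
The factor k**2 + 2*k/5 + 11/3 splits as (k - a)(k - a') with a = (-1/5) + ((4/15)*sqrt(51))*i, a' = (-1/5) - ((4/15)*sqrt(51))*i. At the order-1 pole a set g(k) = (k - a)*f(k) = [30*k + 15/19] / (k - a').
Simple pole: residue = g(a) at a = (-1/5) + ((4/15)*sqrt(51))*i, which is (15) + ((495/2584)*sqrt(51))*i.
List the singular points by increasing real part (a conjugate pair: the negative imaginary part first).

Radius of convergence at 0: (1/3)*sqrt(33).
At (-1/5) - ((4/15)*sqrt(51))*i: a pole of order 1; residue (15) - ((495/2584)*sqrt(51))*i.
At (-1/5) + ((4/15)*sqrt(51))*i: a pole of order 1; residue (15) + ((495/2584)*sqrt(51))*i.


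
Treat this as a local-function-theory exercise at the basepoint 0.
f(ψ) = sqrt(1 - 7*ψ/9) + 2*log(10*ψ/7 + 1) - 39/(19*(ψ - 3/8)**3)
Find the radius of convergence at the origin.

The radius of convergence is 3/8.

Denominator factor (ψ - 3/8)^3: pole of order 3 at 3/8, modulus 3/8.
Branch term (2)*log(1 - ψ/(-7/10)): its argument vanishes at ψ = -7/10, a logarithmic branch point, modulus 7/10.
Branch term (1)*sqrt(1 - ψ/(9/7)): its argument vanishes at ψ = 9/7, a square-root branch point, modulus 9/7.
The radius of convergence is the smallest modulus among the singular points: 3/8.


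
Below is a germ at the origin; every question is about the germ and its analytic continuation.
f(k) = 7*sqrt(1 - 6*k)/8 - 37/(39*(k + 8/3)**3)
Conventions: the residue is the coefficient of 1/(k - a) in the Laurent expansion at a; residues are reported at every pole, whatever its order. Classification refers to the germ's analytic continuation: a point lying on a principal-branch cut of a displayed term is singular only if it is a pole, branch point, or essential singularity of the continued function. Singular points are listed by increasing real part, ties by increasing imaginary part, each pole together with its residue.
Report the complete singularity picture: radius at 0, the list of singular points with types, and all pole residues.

Denominator factor (k + 8/3)^3: pole of order 3 at -8/3, modulus 8/3.
Branch term (7/8)*sqrt(1 - k/(1/6)): its argument vanishes at k = 1/6, a square-root branch point, modulus 1/6.
The radius of convergence is the smallest modulus among the singular points: 1/6.
The branch term is analytic at -8/3 and contributes nothing to the residue; only the rational part matters.
At the order-3 pole -8/3 set g(k) = (k - (-8/3))^3*(rational part) = -37/39.
Order-3 pole: residue = g''(a)/2; g''(-8/3) = 0, so the residue is 0.
List the singular points by increasing real part (a conjugate pair: the negative imaginary part first).

Radius of convergence at 0: 1/6.
At -8/3: a pole of order 3; residue 0.
At 1/6: an algebraic (square-root) branch point.


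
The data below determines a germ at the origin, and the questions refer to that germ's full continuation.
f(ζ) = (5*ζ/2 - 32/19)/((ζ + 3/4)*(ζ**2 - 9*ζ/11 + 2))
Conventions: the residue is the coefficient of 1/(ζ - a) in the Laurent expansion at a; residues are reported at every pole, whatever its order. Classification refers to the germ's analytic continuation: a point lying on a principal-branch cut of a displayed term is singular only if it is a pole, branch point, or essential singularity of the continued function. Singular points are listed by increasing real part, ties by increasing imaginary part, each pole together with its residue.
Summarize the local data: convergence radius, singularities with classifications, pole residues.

Radius of convergence at 0: 3/4.
At -3/4: a pole of order 1; residue -11902/10621.
At (9/22) - ((1/22)*sqrt(887))*i: a pole of order 1; residue (5951/10621) + ((140327/9420827)*sqrt(887))*i.
At (9/22) + ((1/22)*sqrt(887))*i: a pole of order 1; residue (5951/10621) - ((140327/9420827)*sqrt(887))*i.

Denominator factor (ζ + 3/4): pole of order 1 at -3/4, modulus 3/4.
Denominator factor (ζ**2 - 9*ζ/11 + 2): discriminant -887/121, complex-conjugate roots (9/22) + ((1/22)*sqrt(887))*i and (9/22) - ((1/22)*sqrt(887))*i; poles of order 1, moduli sqrt(2) and sqrt(2).
The radius of convergence is the smallest modulus among the singular points: 3/4.
At the order-1 pole -3/4 set g(ζ) = (ζ - (-3/4))*f(ζ) = (5*ζ/2 - 32/19)/(ζ**2 - 9*ζ/11 + 2).
Simple pole: residue = g(a) at a = -3/4, which is -11902/10621.
The factor ζ**2 - 9*ζ/11 + 2 splits as (ζ - a)(ζ - a') with a = (9/22) - ((1/22)*sqrt(887))*i, a' = (9/22) + ((1/22)*sqrt(887))*i. At the order-1 pole a set g(ζ) = (ζ - a)*f(ζ) = [(5*ζ/2 - 32/19)/(ζ + 3/4)] / (ζ - a').
Simple pole: residue = g(a) at a = (9/22) - ((1/22)*sqrt(887))*i, which is (5951/10621) + ((140327/9420827)*sqrt(887))*i.
The factor ζ**2 - 9*ζ/11 + 2 splits as (ζ - a)(ζ - a') with a = (9/22) + ((1/22)*sqrt(887))*i, a' = (9/22) - ((1/22)*sqrt(887))*i. At the order-1 pole a set g(ζ) = (ζ - a)*f(ζ) = [(5*ζ/2 - 32/19)/(ζ + 3/4)] / (ζ - a').
Simple pole: residue = g(a) at a = (9/22) + ((1/22)*sqrt(887))*i, which is (5951/10621) - ((140327/9420827)*sqrt(887))*i.
List the singular points by increasing real part (a conjugate pair: the negative imaginary part first).
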